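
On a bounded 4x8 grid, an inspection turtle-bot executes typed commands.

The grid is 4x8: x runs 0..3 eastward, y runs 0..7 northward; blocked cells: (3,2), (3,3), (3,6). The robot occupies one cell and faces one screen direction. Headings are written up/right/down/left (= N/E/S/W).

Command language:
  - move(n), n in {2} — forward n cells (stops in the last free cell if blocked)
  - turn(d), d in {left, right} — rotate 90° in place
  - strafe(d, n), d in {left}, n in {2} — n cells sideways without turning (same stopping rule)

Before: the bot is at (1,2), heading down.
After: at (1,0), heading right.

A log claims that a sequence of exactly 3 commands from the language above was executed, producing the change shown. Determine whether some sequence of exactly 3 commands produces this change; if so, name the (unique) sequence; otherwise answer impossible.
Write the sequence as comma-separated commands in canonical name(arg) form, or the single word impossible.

move(2), move(2), turn(left)

key: the second move(2) runs into the grid edge before its full distance
start: at (1,2), heading down
step 1 (move(2)): at (1,0), heading down
step 2 (move(2)): at (1,0), heading down
step 3 (turn(left)): at (1,0), heading right
uniquely the one of 64 3-step routes that fits.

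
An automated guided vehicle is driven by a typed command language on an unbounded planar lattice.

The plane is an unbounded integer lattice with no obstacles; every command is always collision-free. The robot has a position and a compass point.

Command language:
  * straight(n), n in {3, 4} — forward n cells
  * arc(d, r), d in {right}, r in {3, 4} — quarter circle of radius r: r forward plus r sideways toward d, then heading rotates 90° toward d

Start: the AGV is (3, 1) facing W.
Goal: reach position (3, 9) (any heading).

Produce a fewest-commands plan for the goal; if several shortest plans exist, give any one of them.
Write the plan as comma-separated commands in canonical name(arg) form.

arc(right, 4), arc(right, 4)

from: (3, 1) facing W
[1] after arc(right, 4): (-1, 5) facing N
[2] after arc(right, 4): (3, 9) facing E
shorter routes all fall short; 2 is best.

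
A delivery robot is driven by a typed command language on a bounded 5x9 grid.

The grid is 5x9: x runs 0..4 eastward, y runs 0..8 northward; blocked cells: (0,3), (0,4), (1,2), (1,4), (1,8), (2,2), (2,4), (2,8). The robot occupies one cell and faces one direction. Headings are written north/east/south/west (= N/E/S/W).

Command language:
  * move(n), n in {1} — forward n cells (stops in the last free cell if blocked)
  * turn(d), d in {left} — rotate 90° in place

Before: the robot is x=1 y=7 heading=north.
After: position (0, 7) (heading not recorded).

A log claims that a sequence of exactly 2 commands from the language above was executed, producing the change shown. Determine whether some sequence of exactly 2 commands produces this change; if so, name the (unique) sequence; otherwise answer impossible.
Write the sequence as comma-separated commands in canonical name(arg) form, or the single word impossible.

turn(left), move(1)

key: order matters: swapping turn(left) and move(1) lands elsewhere
start: x=1 y=7 heading=north
t=1 turn(left) ⇒ x=1 y=7 heading=west
t=2 move(1) ⇒ x=0 y=7 heading=west
uniquely the one of 4 2-step routes that fits.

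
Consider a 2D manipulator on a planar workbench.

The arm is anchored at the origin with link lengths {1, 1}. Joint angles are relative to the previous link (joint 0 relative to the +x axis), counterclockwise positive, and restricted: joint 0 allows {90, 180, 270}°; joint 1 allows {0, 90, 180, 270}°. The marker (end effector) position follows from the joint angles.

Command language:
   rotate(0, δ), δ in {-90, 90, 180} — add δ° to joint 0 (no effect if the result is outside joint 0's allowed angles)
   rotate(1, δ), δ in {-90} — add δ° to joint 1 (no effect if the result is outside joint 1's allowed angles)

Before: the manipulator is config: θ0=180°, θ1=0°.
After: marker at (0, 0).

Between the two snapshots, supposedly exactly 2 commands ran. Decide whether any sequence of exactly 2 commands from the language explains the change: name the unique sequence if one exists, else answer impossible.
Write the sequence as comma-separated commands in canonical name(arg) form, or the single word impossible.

begin: config: θ0=180°, θ1=0°
[1] after rotate(1, -90): config: θ0=180°, θ1=270°
[2] after rotate(1, -90): config: θ0=180°, θ1=180°
no other 2-command option fits: unique.

rotate(1, -90), rotate(1, -90)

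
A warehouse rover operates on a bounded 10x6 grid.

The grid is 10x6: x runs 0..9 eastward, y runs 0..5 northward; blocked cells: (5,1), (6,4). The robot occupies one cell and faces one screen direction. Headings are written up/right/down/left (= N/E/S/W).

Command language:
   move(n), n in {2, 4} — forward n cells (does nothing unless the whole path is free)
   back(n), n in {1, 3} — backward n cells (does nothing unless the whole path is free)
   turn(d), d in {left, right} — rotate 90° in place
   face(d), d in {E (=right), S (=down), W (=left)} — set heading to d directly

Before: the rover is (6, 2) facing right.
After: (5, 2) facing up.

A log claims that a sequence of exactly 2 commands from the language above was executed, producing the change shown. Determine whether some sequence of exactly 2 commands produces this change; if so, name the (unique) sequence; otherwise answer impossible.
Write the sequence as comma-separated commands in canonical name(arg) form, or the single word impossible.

back(1), turn(left)

key: order matters: swapping back(1) and turn(left) lands elsewhere
begin: (6, 2) facing right
1. back(1) → (5, 2) facing right
2. turn(left) → (5, 2) facing up
uniquely the one of 81 2-step routes that fits.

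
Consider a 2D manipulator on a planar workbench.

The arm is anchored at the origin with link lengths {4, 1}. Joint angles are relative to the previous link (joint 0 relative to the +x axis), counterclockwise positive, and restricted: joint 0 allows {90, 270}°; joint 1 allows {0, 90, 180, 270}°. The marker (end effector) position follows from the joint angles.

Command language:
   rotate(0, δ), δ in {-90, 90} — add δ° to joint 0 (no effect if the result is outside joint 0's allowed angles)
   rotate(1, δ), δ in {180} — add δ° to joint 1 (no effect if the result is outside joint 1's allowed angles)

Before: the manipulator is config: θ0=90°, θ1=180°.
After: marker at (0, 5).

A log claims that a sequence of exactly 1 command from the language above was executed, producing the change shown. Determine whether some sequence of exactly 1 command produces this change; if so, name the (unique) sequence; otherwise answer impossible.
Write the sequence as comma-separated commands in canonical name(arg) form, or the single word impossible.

rotate(1, 180)

initial: config: θ0=90°, θ1=180°
[1] after rotate(1, 180): config: θ0=90°, θ1=0°
no rival 1-sequence matches.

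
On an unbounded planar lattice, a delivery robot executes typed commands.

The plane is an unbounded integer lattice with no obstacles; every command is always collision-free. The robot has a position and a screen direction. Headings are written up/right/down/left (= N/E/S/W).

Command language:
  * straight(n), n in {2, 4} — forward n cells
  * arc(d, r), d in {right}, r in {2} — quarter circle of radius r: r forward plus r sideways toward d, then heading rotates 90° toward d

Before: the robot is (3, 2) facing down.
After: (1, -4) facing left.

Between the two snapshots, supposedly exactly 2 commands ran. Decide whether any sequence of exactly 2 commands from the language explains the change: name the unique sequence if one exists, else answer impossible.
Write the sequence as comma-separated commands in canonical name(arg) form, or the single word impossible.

straight(4), arc(right, 2)

key: cell and facing (now W) both changed — the 2 commands mix motion and turning
initial: (3, 2) facing down
1. straight(4) → (3, -2) facing down
2. arc(right, 2) → (1, -4) facing left
uniquely the one of 9 2-step routes that fits.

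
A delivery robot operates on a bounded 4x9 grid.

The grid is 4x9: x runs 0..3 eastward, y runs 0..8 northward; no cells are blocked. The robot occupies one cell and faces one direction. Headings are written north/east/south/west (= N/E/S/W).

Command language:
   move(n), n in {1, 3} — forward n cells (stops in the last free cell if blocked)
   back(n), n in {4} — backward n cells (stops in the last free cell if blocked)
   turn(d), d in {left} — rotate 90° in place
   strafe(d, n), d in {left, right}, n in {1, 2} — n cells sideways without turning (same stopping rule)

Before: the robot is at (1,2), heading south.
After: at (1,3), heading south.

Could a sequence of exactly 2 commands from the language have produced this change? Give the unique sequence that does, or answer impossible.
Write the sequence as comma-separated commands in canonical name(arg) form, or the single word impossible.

back(4), move(3)

key: still facing S at the end — nothing in the sequence rotates
begin: at (1,2), heading south
t=1 back(4) ⇒ at (1,6), heading south
t=2 move(3) ⇒ at (1,3), heading south
uniquely the one of 64 2-step routes that fits.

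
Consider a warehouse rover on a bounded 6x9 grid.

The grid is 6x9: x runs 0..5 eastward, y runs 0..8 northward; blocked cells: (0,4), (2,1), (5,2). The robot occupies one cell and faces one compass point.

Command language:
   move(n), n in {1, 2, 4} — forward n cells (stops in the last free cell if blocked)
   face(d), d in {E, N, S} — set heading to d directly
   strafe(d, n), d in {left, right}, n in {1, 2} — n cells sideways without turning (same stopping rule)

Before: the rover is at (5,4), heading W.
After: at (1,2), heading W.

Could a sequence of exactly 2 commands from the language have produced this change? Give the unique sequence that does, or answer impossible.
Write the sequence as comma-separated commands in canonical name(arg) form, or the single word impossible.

key: heading stays W — no command in the sequence turns
from: at (5,4), heading W
t=1 move(4) ⇒ at (1,4), heading W
t=2 strafe(left, 2) ⇒ at (1,2), heading W
uniquely the one of 100 2-step routes that fits.

move(4), strafe(left, 2)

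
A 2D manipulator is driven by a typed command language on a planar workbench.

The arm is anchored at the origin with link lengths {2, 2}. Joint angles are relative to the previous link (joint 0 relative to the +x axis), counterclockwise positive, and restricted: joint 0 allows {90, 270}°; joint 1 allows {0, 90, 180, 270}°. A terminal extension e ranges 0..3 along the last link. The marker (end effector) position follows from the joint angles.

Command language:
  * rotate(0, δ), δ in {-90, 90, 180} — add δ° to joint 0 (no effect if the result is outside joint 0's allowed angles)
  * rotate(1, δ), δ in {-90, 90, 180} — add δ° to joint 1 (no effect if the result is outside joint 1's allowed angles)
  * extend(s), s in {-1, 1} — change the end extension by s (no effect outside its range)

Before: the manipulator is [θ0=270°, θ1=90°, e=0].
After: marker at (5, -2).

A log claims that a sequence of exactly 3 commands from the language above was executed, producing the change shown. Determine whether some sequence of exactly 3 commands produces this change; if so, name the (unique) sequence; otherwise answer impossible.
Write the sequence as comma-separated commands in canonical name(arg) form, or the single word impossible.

begin: [θ0=270°, θ1=90°, e=0]
[1] after extend(1): [θ0=270°, θ1=90°, e=1]
[2] after extend(1): [θ0=270°, θ1=90°, e=2]
[3] after extend(1): [θ0=270°, θ1=90°, e=3]
no other 3-command option fits: unique.

extend(1), extend(1), extend(1)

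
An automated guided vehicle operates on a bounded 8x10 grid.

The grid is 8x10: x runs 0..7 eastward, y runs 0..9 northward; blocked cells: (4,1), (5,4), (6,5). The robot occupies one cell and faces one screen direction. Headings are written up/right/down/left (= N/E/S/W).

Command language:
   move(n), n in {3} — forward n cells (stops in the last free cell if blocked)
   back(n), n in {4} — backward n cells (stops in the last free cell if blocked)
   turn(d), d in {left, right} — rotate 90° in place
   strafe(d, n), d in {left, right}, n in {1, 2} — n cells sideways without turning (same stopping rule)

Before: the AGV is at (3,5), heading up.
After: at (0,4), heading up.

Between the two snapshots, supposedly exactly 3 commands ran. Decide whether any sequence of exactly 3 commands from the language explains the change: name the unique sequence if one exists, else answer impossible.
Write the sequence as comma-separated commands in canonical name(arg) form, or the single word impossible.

impossible

all 512 sequences checked — none match.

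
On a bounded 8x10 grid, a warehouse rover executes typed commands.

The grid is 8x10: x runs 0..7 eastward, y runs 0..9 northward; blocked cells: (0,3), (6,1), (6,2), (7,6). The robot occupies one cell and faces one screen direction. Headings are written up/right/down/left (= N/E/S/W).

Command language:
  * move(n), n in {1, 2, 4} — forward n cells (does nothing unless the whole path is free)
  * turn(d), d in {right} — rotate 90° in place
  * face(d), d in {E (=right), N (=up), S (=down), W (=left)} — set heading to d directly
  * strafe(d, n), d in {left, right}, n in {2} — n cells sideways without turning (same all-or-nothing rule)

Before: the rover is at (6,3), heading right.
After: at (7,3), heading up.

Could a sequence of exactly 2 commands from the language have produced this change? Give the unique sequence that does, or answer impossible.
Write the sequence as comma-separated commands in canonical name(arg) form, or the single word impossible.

move(1), face(N)

key: order matters: swapping move(1) and face(N) lands elsewhere
begin: at (6,3), heading right
1. move(1) → at (7,3), heading right
2. face(N) → at (7,3), heading up
all 100 alternatives checked — unique.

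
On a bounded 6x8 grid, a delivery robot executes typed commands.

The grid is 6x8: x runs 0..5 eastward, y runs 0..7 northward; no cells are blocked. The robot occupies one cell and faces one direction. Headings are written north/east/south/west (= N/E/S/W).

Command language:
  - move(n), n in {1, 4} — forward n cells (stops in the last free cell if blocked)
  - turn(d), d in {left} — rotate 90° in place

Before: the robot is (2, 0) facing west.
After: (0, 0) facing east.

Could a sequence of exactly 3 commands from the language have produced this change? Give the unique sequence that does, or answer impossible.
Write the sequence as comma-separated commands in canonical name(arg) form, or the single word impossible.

move(4), turn(left), turn(left)

key: order matters: swapping move(4) and turn(left) lands elsewhere
begin: (2, 0) facing west
step 1 (move(4)): (0, 0) facing west
step 2 (turn(left)): (0, 0) facing south
step 3 (turn(left)): (0, 0) facing east
no rival 3-sequence matches.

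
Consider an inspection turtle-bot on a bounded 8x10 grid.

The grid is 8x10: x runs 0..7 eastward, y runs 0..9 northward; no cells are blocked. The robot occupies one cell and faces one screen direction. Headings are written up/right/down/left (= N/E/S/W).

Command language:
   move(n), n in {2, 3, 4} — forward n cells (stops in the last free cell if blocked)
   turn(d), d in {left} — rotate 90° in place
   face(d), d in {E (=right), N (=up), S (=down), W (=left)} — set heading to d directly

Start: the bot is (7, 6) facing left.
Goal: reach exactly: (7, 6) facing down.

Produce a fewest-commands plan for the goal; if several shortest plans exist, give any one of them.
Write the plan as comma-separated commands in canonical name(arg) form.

from: (7, 6) facing left
t=1 face(S) ⇒ (7, 6) facing down
minimal: 1 command(s), checked below 1.

face(S)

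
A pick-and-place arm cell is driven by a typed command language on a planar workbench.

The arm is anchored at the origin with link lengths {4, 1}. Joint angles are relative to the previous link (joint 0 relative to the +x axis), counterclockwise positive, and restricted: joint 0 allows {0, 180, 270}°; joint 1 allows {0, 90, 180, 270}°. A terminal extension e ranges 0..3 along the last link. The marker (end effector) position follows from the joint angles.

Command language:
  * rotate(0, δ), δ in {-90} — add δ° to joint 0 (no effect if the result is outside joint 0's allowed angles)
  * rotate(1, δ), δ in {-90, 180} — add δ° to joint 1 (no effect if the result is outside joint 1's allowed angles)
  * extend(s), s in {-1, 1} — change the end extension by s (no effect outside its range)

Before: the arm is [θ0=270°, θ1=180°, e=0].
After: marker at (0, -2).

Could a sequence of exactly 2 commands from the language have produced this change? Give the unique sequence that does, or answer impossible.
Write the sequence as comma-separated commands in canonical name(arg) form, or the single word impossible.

extend(-1), extend(1)

key: running extend(1) before extend(-1) would end elsewhere — order is forced
t0: [θ0=270°, θ1=180°, e=0]
[1] after extend(-1): [θ0=270°, θ1=180°, e=0]
[2] after extend(1): [θ0=270°, θ1=180°, e=1]
no other 2-command option fits: unique.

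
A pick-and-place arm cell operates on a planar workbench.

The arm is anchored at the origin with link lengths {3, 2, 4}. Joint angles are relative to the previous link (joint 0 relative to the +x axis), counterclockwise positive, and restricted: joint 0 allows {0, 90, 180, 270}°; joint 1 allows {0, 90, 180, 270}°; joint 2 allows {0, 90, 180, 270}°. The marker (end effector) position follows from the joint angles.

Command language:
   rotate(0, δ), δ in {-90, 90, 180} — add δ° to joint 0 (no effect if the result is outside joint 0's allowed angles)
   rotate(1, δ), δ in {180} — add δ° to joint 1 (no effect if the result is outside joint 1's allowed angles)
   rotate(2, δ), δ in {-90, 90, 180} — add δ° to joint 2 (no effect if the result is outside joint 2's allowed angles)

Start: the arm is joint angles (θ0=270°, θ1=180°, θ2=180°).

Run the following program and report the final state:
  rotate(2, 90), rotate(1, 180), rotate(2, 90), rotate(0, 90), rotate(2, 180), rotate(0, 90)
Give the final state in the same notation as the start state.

initial: joint angles (θ0=270°, θ1=180°, θ2=180°)
step 1 (rotate(2, 90)): joint angles (θ0=270°, θ1=180°, θ2=270°)
step 2 (rotate(1, 180)): joint angles (θ0=270°, θ1=0°, θ2=270°)
step 3 (rotate(2, 90)): joint angles (θ0=270°, θ1=0°, θ2=0°)
step 4 (rotate(0, 90)): joint angles (θ0=0°, θ1=0°, θ2=0°)
step 5 (rotate(2, 180)): joint angles (θ0=0°, θ1=0°, θ2=180°)
step 6 (rotate(0, 90)): joint angles (θ0=90°, θ1=0°, θ2=180°)

joint angles (θ0=90°, θ1=0°, θ2=180°)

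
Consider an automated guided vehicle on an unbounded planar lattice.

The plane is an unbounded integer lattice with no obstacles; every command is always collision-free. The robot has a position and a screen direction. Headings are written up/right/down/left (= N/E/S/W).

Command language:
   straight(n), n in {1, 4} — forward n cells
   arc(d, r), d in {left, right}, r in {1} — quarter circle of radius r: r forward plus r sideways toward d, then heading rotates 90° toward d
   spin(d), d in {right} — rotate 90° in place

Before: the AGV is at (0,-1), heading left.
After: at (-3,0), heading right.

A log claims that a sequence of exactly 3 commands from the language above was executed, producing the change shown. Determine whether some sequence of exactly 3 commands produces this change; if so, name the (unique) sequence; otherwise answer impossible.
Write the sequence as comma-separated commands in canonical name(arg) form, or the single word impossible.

straight(4), spin(right), arc(right, 1)

key: running arc(right, 1) before straight(4) would end elsewhere — order is forced
start: at (0,-1), heading left
t=1 straight(4) ⇒ at (-4,-1), heading left
t=2 spin(right) ⇒ at (-4,-1), heading up
t=3 arc(right, 1) ⇒ at (-3,0), heading right
all 125 alternatives checked — unique.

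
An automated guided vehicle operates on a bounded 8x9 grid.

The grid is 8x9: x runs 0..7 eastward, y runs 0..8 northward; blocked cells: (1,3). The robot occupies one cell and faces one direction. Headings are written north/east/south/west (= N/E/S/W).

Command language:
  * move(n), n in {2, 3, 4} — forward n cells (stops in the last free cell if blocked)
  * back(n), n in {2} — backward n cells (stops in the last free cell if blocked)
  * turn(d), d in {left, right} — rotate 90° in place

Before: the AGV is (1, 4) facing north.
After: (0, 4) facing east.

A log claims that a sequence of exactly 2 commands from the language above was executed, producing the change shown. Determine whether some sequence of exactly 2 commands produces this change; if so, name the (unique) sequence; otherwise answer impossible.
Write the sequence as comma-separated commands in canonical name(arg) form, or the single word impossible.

turn(right), back(2)

key: back(2) runs into the grid edge before its full distance
t0: (1, 4) facing north
1. turn(right) → (1, 4) facing east
2. back(2) → (0, 4) facing east
uniquely the one of 36 2-step routes that fits.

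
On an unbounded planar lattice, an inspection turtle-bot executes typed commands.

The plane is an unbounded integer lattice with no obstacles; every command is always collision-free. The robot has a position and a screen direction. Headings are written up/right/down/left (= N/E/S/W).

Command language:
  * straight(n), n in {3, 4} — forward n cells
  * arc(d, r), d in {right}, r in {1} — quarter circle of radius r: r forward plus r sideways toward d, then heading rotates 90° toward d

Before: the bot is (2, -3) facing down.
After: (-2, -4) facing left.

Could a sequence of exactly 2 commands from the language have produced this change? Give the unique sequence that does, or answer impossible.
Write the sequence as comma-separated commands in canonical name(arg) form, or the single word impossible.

key: cell and facing (now W) both changed — the 2 commands mix motion and turning
t0: (2, -3) facing down
t=1 arc(right, 1) ⇒ (1, -4) facing left
t=2 straight(3) ⇒ (-2, -4) facing left
all 9 alternatives checked — unique.

arc(right, 1), straight(3)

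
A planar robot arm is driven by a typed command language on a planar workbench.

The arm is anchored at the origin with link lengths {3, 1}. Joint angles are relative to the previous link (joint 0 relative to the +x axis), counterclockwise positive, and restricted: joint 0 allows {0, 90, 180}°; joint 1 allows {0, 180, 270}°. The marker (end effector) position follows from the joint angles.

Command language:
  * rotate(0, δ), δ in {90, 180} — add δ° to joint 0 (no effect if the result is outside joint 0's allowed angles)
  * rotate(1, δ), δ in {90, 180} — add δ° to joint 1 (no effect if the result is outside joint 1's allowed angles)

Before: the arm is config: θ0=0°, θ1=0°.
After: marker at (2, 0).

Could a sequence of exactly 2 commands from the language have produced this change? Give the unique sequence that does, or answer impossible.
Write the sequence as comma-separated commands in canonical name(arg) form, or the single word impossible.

rotate(1, 90), rotate(1, 180)

key: running rotate(1, 180) before rotate(1, 90) would end elsewhere — order is forced
initial: config: θ0=0°, θ1=0°
t=1 rotate(1, 90) ⇒ config: θ0=0°, θ1=0°
t=2 rotate(1, 180) ⇒ config: θ0=0°, θ1=180°
no rival 2-sequence matches.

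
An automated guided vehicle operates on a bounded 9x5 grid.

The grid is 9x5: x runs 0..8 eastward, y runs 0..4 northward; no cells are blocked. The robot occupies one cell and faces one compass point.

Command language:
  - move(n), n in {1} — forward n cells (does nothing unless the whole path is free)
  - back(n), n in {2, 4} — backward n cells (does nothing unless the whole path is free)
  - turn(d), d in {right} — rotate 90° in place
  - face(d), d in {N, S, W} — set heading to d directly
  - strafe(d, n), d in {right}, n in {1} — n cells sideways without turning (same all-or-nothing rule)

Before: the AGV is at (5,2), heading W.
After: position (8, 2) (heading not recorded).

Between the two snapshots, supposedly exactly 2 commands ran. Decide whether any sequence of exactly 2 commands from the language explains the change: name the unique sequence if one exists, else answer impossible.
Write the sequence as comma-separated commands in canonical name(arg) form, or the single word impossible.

move(1), back(4)

key: order matters: swapping move(1) and back(4) lands elsewhere
initial: at (5,2), heading W
t=1 move(1) ⇒ at (4,2), heading W
t=2 back(4) ⇒ at (8,2), heading W
no other 2-command option fits: unique.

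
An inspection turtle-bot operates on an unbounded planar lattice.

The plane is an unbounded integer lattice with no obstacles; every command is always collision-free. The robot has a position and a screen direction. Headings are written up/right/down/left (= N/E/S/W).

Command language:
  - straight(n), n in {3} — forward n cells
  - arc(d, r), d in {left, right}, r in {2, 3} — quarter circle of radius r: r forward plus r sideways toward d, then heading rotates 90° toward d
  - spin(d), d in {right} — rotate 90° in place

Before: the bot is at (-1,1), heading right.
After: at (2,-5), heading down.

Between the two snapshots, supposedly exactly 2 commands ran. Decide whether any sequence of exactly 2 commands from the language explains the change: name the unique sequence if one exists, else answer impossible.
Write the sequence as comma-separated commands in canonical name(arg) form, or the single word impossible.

key: position moved to (2,-5) AND the heading swung to S — translation plus rotation needed
begin: at (-1,1), heading right
step 1 (arc(right, 3)): at (2,-2), heading down
step 2 (straight(3)): at (2,-5), heading down
all 36 alternatives checked — unique.

arc(right, 3), straight(3)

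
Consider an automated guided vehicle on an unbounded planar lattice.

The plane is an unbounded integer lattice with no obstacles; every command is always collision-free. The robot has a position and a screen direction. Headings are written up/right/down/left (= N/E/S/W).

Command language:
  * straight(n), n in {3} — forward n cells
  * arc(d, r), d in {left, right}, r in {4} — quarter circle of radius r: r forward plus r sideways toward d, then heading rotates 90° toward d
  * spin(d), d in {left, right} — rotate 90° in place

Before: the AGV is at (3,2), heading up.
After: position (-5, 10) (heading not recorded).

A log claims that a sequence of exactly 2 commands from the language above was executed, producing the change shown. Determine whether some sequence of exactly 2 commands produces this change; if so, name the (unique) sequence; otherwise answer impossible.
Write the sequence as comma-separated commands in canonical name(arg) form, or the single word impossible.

arc(left, 4), arc(right, 4)

key: order matters: swapping arc(left, 4) and arc(right, 4) lands elsewhere
initial: at (3,2), heading up
1. arc(left, 4) → at (-1,6), heading left
2. arc(right, 4) → at (-5,10), heading up
no other 2-command option fits: unique.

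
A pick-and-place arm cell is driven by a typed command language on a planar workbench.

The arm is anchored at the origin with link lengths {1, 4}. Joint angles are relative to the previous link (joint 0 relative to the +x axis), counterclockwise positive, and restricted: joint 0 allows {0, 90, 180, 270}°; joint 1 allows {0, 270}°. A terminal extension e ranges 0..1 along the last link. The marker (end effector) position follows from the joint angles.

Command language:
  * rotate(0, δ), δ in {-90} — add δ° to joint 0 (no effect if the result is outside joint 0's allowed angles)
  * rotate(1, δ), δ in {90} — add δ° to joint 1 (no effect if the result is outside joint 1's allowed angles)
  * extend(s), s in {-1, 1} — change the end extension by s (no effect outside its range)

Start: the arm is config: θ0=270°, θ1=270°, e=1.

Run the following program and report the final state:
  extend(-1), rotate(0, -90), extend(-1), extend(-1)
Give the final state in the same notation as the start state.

begin: config: θ0=270°, θ1=270°, e=1
step 1 (extend(-1)): config: θ0=270°, θ1=270°, e=0
step 2 (rotate(0, -90)): config: θ0=180°, θ1=270°, e=0
step 3 (extend(-1)): config: θ0=180°, θ1=270°, e=0
step 4 (extend(-1)): config: θ0=180°, θ1=270°, e=0

config: θ0=180°, θ1=270°, e=0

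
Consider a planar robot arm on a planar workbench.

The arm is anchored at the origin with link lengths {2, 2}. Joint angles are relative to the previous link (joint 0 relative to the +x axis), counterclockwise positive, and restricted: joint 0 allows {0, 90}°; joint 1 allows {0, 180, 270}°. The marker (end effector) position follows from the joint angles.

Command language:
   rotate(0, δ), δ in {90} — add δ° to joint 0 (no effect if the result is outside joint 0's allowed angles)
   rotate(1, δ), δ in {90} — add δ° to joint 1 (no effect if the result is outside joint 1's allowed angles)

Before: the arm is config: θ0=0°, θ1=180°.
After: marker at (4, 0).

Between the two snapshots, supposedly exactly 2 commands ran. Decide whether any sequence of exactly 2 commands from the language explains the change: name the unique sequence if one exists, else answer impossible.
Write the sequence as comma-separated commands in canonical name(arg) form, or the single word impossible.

rotate(1, 90), rotate(1, 90)

begin: config: θ0=0°, θ1=180°
step 1 (rotate(1, 90)): config: θ0=0°, θ1=270°
step 2 (rotate(1, 90)): config: θ0=0°, θ1=0°
uniquely the one of 4 2-step routes that fits.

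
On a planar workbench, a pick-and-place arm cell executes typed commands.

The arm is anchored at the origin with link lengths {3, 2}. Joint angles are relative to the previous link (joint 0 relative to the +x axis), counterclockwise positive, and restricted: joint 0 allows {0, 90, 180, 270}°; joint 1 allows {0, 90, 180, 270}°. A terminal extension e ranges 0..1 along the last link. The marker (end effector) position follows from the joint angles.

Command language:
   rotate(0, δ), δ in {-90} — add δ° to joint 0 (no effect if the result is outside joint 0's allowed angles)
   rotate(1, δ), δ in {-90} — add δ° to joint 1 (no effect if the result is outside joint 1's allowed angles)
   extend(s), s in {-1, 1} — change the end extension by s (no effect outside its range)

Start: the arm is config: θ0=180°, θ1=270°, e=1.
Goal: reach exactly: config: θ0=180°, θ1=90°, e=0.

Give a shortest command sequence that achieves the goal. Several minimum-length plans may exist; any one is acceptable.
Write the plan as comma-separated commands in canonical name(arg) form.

initial: config: θ0=180°, θ1=270°, e=1
[1] after extend(-1): config: θ0=180°, θ1=270°, e=0
[2] after rotate(1, -90): config: θ0=180°, θ1=180°, e=0
[3] after rotate(1, -90): config: θ0=180°, θ1=90°, e=0
shorter routes all fall short; 3 is best.

extend(-1), rotate(1, -90), rotate(1, -90)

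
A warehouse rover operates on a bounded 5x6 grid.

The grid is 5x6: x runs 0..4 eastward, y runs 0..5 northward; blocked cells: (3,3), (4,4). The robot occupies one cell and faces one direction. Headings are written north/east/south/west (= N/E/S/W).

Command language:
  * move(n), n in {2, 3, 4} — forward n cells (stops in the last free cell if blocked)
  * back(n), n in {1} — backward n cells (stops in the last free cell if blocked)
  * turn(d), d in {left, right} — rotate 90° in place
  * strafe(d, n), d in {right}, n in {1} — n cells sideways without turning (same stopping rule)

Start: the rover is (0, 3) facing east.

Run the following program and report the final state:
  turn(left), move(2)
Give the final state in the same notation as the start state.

t0: (0, 3) facing east
[1] after turn(left): (0, 3) facing north
[2] after move(2): (0, 5) facing north

(0, 5) facing north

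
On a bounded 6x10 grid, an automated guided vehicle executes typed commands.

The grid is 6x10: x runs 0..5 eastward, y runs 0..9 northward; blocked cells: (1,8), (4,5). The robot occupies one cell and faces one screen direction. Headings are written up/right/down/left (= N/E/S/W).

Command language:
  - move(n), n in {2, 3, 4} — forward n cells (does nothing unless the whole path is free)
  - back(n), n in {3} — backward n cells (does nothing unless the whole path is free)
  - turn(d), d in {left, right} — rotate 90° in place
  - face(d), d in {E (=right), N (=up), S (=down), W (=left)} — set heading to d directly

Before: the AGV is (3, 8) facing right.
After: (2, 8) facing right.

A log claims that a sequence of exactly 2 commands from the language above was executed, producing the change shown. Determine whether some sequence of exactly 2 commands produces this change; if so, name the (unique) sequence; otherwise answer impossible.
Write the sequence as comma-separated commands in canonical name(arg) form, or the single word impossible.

key: still facing E at the end — nothing in the sequence rotates
initial: (3, 8) facing right
[1] after move(2): (5, 8) facing right
[2] after back(3): (2, 8) facing right
no rival 2-sequence matches.

move(2), back(3)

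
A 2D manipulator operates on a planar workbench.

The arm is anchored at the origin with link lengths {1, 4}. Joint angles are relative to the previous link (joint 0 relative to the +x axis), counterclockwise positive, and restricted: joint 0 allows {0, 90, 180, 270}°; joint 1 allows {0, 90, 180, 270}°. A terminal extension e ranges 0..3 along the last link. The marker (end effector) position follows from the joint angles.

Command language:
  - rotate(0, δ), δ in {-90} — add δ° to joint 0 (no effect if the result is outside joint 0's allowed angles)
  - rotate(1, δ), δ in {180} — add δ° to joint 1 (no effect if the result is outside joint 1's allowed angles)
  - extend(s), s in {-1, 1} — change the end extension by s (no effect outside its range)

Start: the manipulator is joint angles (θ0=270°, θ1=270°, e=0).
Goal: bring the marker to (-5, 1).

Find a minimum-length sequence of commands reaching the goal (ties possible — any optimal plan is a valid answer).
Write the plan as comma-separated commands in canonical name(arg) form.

initial: joint angles (θ0=270°, θ1=270°, e=0)
[1] after rotate(0, -90): joint angles (θ0=180°, θ1=270°, e=0)
[2] after rotate(0, -90): joint angles (θ0=90°, θ1=270°, e=0)
[3] after extend(1): joint angles (θ0=90°, θ1=270°, e=1)
[4] after rotate(1, 180): joint angles (θ0=90°, θ1=90°, e=1)
no 3-step plan works, so 4 is optimal.

rotate(0, -90), rotate(0, -90), extend(1), rotate(1, 180)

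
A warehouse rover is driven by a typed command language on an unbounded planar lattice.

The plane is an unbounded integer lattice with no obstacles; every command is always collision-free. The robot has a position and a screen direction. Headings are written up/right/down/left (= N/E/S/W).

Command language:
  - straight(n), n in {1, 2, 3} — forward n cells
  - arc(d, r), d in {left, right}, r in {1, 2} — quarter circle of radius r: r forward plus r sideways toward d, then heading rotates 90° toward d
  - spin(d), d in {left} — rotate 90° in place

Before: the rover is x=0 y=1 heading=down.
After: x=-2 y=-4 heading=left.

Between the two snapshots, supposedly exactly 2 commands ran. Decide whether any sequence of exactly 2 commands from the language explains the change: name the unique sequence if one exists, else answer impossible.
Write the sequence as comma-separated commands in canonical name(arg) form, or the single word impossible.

key: order matters: swapping straight(3) and arc(right, 2) lands elsewhere
t0: x=0 y=1 heading=down
[1] after straight(3): x=0 y=-2 heading=down
[2] after arc(right, 2): x=-2 y=-4 heading=left
uniquely the one of 64 2-step routes that fits.

straight(3), arc(right, 2)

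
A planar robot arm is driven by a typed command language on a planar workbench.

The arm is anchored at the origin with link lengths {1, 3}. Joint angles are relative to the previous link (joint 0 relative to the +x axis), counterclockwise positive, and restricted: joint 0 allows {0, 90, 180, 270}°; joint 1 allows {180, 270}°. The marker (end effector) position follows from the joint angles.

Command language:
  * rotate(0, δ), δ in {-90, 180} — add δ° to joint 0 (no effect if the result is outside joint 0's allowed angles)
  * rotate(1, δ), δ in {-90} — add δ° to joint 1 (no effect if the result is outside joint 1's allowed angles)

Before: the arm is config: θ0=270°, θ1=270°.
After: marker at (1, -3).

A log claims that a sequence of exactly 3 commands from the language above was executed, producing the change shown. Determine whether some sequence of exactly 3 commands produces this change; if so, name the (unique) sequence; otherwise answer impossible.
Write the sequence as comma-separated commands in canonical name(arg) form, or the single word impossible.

t0: config: θ0=270°, θ1=270°
1. rotate(0, -90) → config: θ0=180°, θ1=270°
2. rotate(0, -90) → config: θ0=90°, θ1=270°
3. rotate(0, -90) → config: θ0=0°, θ1=270°
uniquely the one of 27 3-step routes that fits.

rotate(0, -90), rotate(0, -90), rotate(0, -90)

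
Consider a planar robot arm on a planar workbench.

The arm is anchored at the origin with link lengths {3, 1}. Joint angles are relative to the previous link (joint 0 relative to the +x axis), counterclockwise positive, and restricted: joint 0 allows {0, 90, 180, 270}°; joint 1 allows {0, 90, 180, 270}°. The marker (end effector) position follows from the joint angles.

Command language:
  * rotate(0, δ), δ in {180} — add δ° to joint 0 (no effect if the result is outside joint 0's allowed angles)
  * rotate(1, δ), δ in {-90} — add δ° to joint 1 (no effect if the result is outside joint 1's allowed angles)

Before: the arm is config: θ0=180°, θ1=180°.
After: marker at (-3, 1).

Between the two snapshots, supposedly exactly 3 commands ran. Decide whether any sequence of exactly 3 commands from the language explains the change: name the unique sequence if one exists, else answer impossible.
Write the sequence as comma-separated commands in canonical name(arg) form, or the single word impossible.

rotate(1, -90), rotate(1, -90), rotate(1, -90)

t0: config: θ0=180°, θ1=180°
t=1 rotate(1, -90) ⇒ config: θ0=180°, θ1=90°
t=2 rotate(1, -90) ⇒ config: θ0=180°, θ1=0°
t=3 rotate(1, -90) ⇒ config: θ0=180°, θ1=270°
no other 3-command option fits: unique.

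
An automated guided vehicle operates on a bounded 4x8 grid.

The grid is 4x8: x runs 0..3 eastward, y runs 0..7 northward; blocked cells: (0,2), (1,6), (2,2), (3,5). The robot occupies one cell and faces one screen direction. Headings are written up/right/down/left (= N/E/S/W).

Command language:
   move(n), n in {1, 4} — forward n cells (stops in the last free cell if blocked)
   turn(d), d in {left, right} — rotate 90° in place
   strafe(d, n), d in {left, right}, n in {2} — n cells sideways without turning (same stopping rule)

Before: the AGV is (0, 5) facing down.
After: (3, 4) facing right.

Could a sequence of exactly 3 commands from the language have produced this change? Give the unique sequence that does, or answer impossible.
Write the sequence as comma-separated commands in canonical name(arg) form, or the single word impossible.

key: order matters: swapping move(1) and move(4) lands elsewhere
initial: (0, 5) facing down
step 1 (move(1)): (0, 4) facing down
step 2 (turn(left)): (0, 4) facing right
step 3 (move(4)): (3, 4) facing right
no rival 3-sequence matches.

move(1), turn(left), move(4)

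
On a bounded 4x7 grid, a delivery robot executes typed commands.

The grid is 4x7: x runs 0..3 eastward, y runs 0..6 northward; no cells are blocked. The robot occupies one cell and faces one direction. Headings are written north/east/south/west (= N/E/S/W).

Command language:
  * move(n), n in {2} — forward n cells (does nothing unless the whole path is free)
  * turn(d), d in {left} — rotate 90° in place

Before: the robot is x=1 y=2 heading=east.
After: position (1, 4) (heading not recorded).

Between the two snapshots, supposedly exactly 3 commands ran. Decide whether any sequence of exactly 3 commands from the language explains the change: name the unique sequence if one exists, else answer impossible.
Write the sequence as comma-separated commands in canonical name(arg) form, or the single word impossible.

turn(left), move(2), turn(left)

initial: x=1 y=2 heading=east
[1] after turn(left): x=1 y=2 heading=north
[2] after move(2): x=1 y=4 heading=north
[3] after turn(left): x=1 y=4 heading=west
all 8 alternatives checked — unique.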